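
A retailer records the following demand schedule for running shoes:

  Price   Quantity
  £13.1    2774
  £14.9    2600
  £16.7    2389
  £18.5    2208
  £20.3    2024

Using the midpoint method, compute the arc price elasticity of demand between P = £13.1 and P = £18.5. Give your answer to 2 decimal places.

-0.66

At P = 13.1, Q = 2774; at P = 18.5, Q = 2208.
ΔQ = -566, ΔP = 5.4. Midpoints: P̄ = 15.80, Q̄ = 2491.0.
ε = (ΔQ/ΔP)(P̄/Q̄) = (-566/5.4)(15.80/2491.0).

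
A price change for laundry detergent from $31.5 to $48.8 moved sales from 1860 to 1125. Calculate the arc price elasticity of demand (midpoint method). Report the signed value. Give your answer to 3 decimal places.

-1.143

ΔQ = 1125 − 1860 = -735; ΔP = 48.8 − 31.5 = 17.3.
Midpoints: P̄ = 40.15, Q̄ = 1492.5.
ε = (ΔQ/ΔP)(P̄/Q̄) = (-735/17.3)(40.15/1492.5).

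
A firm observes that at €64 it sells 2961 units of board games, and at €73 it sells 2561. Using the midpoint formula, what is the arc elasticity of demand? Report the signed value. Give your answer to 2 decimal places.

-1.10

ΔQ = 2561 − 2961 = -400; ΔP = 73 − 64 = 9.
Midpoints: P̄ = 68.50, Q̄ = 2761.0.
ε = (ΔQ/ΔP)(P̄/Q̄) = (-400/9)(68.50/2761.0).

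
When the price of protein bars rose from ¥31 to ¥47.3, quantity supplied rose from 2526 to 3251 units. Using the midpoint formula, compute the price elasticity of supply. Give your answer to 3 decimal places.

0.603

ΔQ = 3251 − 2526 = 725; ΔP = 47.3 − 31 = 16.3.
Midpoints: P̄ = 39.15, Q̄ = 2888.5.
ε_s = (ΔQ/ΔP)(P̄/Q̄) = (725/16.3)(39.15/2888.5).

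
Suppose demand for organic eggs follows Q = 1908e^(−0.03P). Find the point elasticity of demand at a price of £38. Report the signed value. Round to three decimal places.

-1.140

At P = 38, Q = 610.215.
dQ/dP = −0.03·1908e^(−0.03P) = −0.03Q = -18.306.
ε = (dQ/dP)(P/Q) = (-18.306)(38/610.215).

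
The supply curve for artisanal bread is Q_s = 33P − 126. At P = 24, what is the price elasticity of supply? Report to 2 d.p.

At P = 24, Q_s = 666.
dQ_s/dP = 33.
ε_s = (dQ_s/dP)(P/Q_s) = (33)(24/666).

1.19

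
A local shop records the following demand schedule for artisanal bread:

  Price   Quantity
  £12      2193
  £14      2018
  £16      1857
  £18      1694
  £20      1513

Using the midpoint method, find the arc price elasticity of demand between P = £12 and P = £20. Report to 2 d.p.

At P = 12, Q = 2193; at P = 20, Q = 1513.
ΔQ = -680, ΔP = 8. Midpoints: P̄ = 16.00, Q̄ = 1853.0.
ε = (ΔQ/ΔP)(P̄/Q̄) = (-680/8)(16.00/1853.0).

-0.73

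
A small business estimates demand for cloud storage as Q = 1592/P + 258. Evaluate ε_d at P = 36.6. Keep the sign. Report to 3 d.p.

-0.144

At P = 36.6, Q = 301.497.
dQ/dP = −1592/P² = -1.188.
ε = (dQ/dP)(P/Q) = (-1.188)(36.6/301.497).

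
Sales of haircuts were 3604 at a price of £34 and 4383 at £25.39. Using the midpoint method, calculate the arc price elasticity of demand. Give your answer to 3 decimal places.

-0.673

ΔQ = 4383 − 3604 = 779; ΔP = 25.39 − 34 = -8.61.
Midpoints: P̄ = 29.70, Q̄ = 3993.5.
ε = (ΔQ/ΔP)(P̄/Q̄) = (779/-8.61)(29.70/3993.5).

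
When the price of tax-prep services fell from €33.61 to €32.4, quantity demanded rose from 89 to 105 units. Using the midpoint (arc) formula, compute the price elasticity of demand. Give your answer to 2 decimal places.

ΔQ = 105 − 89 = 16; ΔP = 32.4 − 33.61 = -1.21.
Midpoints: P̄ = 33.00, Q̄ = 97.0.
ε = (ΔQ/ΔP)(P̄/Q̄) = (16/-1.21)(33.00/97.0).

-4.50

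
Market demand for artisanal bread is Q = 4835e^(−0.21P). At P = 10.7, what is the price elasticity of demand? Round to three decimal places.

-2.247

At P = 10.7, Q = 511.136.
dQ/dP = −0.21·4835e^(−0.21P) = −0.21Q = -107.339.
ε = (dQ/dP)(P/Q) = (-107.339)(10.7/511.136).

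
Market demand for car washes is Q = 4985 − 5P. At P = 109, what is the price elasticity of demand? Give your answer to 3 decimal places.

At P = 109, Q = 4440.
dQ/dP = −5.
ε = (dQ/dP)(P/Q) = (-5)(109/4440).

-0.123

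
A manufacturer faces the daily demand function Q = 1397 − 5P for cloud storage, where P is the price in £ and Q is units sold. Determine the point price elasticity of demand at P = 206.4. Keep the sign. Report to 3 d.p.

At P = 206.4, Q = 365.
dQ/dP = −5.
ε = (dQ/dP)(P/Q) = (-5)(206.4/365).

-2.827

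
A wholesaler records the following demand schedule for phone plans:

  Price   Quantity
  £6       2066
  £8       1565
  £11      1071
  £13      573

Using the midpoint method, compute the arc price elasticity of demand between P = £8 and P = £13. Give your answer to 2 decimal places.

At P = 8, Q = 1565; at P = 13, Q = 573.
ΔQ = -992, ΔP = 5. Midpoints: P̄ = 10.50, Q̄ = 1069.0.
ε = (ΔQ/ΔP)(P̄/Q̄) = (-992/5)(10.50/1069.0).

-1.95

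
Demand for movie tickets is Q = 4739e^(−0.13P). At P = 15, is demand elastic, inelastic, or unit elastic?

elastic

Q = 674.237, dQ/dP = -87.651.
ε = (dQ/dP)(P/Q) ≈ -1.950.
|ε| = 1.95 > 1.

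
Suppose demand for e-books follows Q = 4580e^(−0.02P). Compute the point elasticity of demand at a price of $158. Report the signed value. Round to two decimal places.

At P = 158, Q = 194.310.
dQ/dP = −0.02·4580e^(−0.02P) = −0.02Q = -3.886.
ε = (dQ/dP)(P/Q) = (-3.886)(158/194.310).
|ε| > 1, so demand is elastic at this price.

-3.16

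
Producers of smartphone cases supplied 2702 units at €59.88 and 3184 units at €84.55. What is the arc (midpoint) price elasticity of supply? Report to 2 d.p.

ΔQ = 3184 − 2702 = 482; ΔP = 84.55 − 59.88 = 24.67.
Midpoints: P̄ = 72.22, Q̄ = 2943.0.
ε_s = (ΔQ/ΔP)(P̄/Q̄) = (482/24.67)(72.22/2943.0).

0.48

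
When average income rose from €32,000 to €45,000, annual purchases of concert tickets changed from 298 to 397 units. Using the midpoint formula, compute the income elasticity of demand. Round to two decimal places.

ΔQ = 99, ΔI = 13000. Midpoints: Ī = 38,500, Q̄ = 347.5.
ε_I = (ΔQ/ΔI)(Ī/Q̄) = (99/13000)(38500/347.5).

0.84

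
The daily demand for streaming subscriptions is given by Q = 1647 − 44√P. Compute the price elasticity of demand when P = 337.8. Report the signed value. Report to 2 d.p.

At P = 337.8, Q = 838.309.
dQ/dP = −44/(2√P) = -1.197.
ε = (dQ/dP)(P/Q) = (-1.197)(337.8/838.309).

-0.48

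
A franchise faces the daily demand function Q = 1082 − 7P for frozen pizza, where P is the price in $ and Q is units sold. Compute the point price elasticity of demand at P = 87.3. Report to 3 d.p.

At P = 87.3, Q = 470.900.
dQ/dP = −7.
ε = (dQ/dP)(P/Q) = (-7)(87.3/470.900).

-1.298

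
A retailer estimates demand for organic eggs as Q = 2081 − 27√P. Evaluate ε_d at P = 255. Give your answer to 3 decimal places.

-0.131

At P = 255, Q = 1649.845.
dQ/dP = −27/(2√P) = -0.845.
ε = (dQ/dP)(P/Q) = (-0.845)(255/1649.845).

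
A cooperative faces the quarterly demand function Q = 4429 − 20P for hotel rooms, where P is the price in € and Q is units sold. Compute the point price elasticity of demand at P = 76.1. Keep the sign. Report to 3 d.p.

At P = 76.1, Q = 2907.
dQ/dP = −20.
ε = (dQ/dP)(P/Q) = (-20)(76.1/2907).
|ε| < 1, so demand is inelastic at this price.

-0.524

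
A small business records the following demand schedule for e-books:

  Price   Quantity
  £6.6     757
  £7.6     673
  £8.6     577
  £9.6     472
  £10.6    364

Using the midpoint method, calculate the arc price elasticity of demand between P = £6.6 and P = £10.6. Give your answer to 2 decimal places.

-1.51

At P = 6.6, Q = 757; at P = 10.6, Q = 364.
ΔQ = -393, ΔP = 4.0. Midpoints: P̄ = 8.60, Q̄ = 560.5.
ε = (ΔQ/ΔP)(P̄/Q̄) = (-393/4.0)(8.60/560.5).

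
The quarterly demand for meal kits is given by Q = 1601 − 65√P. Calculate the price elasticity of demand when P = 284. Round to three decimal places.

At P = 284, Q = 505.601.
dQ/dP = −65/(2√P) = -1.929.
ε = (dQ/dP)(P/Q) = (-1.929)(284/505.601).
|ε| > 1, so demand is elastic at this price.

-1.083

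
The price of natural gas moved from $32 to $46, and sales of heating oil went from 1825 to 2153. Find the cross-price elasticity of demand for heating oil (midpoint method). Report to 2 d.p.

0.46

ΔQ_x = 2153 − 1825 = 328; ΔP_y = 46 − 32 = 14.
Midpoints: P̄_y = 39.00, Q̄_x = 1989.0.
ε_xy = (ΔQ_x/ΔP_y)(P̄_y/Q̄_x) = (328/14)(39.00/1989.0).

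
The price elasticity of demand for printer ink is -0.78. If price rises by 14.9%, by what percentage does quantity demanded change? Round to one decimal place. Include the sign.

%ΔQ ≈ ε × %ΔP = (-0.78)(14.9%) = -11.62%.

-11.6%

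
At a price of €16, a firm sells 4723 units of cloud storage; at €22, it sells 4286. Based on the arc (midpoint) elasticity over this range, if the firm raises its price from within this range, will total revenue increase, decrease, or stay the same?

Arc ε = (-437/6)(19.00/4504.5) ≈ -0.307.
|ε| = 0.31 < 1, so demand is inelastic. A price rise therefore raises total revenue.

increase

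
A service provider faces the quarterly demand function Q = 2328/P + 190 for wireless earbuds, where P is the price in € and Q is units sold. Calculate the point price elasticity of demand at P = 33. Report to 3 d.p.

At P = 33, Q = 260.545.
dQ/dP = −2328/P² = -2.138.
ε = (dQ/dP)(P/Q) = (-2.138)(33/260.545).

-0.271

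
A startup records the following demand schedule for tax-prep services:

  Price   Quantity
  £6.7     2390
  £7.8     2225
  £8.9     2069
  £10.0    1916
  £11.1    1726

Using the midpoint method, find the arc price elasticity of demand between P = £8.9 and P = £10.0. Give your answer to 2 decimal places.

At P = 8.9, Q = 2069; at P = 10.0, Q = 1916.
ΔQ = -153, ΔP = 1.1. Midpoints: P̄ = 9.45, Q̄ = 1992.5.
ε = (ΔQ/ΔP)(P̄/Q̄) = (-153/1.1)(9.45/1992.5).

-0.66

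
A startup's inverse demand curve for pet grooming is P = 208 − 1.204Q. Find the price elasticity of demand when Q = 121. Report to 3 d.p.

-0.428

At Q = 121, P = 208 − 1.204(121) = 62.32.
dP/dQ = −1.204, so dQ/dP = 1/(−1.204) = -0.831.
ε = (dQ/dP)(P/Q) = (-0.831)(62.32/121).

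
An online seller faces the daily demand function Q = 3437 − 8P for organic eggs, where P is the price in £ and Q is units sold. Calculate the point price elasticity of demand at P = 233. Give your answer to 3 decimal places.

At P = 233, Q = 1573.
dQ/dP = −8.
ε = (dQ/dP)(P/Q) = (-8)(233/1573).
|ε| > 1, so demand is elastic at this price.

-1.185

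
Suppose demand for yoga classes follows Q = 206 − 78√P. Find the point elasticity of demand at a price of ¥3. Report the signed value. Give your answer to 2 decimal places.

At P = 3, Q = 70.900.
dQ/dP = −78/(2√P) = -22.517.
ε = (dQ/dP)(P/Q) = (-22.517)(3/70.900).

-0.95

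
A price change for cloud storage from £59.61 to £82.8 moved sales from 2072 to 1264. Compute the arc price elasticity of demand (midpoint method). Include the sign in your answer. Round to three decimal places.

ΔQ = 1264 − 2072 = -808; ΔP = 82.8 − 59.61 = 23.19.
Midpoints: P̄ = 71.20, Q̄ = 1668.0.
ε = (ΔQ/ΔP)(P̄/Q̄) = (-808/23.19)(71.20/1668.0).

-1.487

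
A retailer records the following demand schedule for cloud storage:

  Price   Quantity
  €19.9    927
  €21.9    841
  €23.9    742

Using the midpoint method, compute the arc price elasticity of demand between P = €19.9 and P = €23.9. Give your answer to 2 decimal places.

At P = 19.9, Q = 927; at P = 23.9, Q = 742.
ΔQ = -185, ΔP = 4.0. Midpoints: P̄ = 21.90, Q̄ = 834.5.
ε = (ΔQ/ΔP)(P̄/Q̄) = (-185/4.0)(21.90/834.5).

-1.21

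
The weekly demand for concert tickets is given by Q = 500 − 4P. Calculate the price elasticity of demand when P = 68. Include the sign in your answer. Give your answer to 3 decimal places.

-1.193

At P = 68, Q = 228.
dQ/dP = −4.
ε = (dQ/dP)(P/Q) = (-4)(68/228).
|ε| > 1, so demand is elastic at this price.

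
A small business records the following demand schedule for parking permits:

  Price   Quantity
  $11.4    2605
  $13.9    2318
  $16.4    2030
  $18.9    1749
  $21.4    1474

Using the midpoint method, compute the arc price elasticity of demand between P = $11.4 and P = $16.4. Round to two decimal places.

-0.69

At P = 11.4, Q = 2605; at P = 16.4, Q = 2030.
ΔQ = -575, ΔP = 5.0. Midpoints: P̄ = 13.90, Q̄ = 2317.5.
ε = (ΔQ/ΔP)(P̄/Q̄) = (-575/5.0)(13.90/2317.5).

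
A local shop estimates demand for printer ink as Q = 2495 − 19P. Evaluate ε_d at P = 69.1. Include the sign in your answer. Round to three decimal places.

At P = 69.1, Q = 1182.100.
dQ/dP = −19.
ε = (dQ/dP)(P/Q) = (-19)(69.1/1182.100).

-1.111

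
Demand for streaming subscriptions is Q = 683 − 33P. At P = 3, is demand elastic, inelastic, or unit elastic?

inelastic

Q = 584, dQ/dP = -33.
ε = (dQ/dP)(P/Q) ≈ -0.170.
|ε| = 0.17 < 1.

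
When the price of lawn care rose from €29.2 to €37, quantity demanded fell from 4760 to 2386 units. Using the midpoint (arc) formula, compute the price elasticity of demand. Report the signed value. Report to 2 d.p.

-2.82

ΔQ = 2386 − 4760 = -2374; ΔP = 37 − 29.2 = 7.8.
Midpoints: P̄ = 33.10, Q̄ = 3573.0.
ε = (ΔQ/ΔP)(P̄/Q̄) = (-2374/7.8)(33.10/3573.0).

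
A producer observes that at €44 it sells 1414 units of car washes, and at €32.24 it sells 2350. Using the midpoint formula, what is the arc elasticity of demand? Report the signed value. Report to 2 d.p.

-1.61

ΔQ = 2350 − 1414 = 936; ΔP = 32.24 − 44 = -11.76.
Midpoints: P̄ = 38.12, Q̄ = 1882.0.
ε = (ΔQ/ΔP)(P̄/Q̄) = (936/-11.76)(38.12/1882.0).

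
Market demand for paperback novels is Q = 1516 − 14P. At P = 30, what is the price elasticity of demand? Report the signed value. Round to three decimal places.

-0.383

At P = 30, Q = 1096.
dQ/dP = −14.
ε = (dQ/dP)(P/Q) = (-14)(30/1096).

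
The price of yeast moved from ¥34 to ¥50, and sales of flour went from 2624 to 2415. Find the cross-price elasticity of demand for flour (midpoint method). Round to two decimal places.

-0.22

ΔQ_x = 2415 − 2624 = -209; ΔP_y = 50 − 34 = 16.
Midpoints: P̄_y = 42.00, Q̄_x = 2519.5.
ε_xy = (ΔQ_x/ΔP_y)(P̄_y/Q̄_x) = (-209/16)(42.00/2519.5).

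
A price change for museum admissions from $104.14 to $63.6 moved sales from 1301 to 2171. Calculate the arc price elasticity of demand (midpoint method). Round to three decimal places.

ΔQ = 2171 − 1301 = 870; ΔP = 63.6 − 104.14 = -40.54.
Midpoints: P̄ = 83.87, Q̄ = 1736.0.
ε = (ΔQ/ΔP)(P̄/Q̄) = (870/-40.54)(83.87/1736.0).

-1.037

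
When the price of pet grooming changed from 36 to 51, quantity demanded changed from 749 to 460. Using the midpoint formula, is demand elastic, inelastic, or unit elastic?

Arc ε ≈ -1.386.
|ε| = 1.39 > 1.

elastic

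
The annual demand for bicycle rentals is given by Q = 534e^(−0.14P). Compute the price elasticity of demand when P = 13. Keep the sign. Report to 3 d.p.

-1.820

At P = 13, Q = 86.522.
dQ/dP = −0.14·534e^(−0.14P) = −0.14Q = -12.113.
ε = (dQ/dP)(P/Q) = (-12.113)(13/86.522).
|ε| > 1, so demand is elastic at this price.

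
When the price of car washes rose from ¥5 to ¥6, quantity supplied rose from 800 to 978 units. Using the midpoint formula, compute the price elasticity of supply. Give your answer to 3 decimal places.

ΔQ = 978 − 800 = 178; ΔP = 6 − 5 = 1.
Midpoints: P̄ = 5.50, Q̄ = 889.0.
ε_s = (ΔQ/ΔP)(P̄/Q̄) = (178/1)(5.50/889.0).

1.101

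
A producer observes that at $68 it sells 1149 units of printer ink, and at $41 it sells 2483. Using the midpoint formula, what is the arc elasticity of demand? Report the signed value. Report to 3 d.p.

ΔQ = 2483 − 1149 = 1334; ΔP = 41 − 68 = -27.
Midpoints: P̄ = 54.50, Q̄ = 1816.0.
ε = (ΔQ/ΔP)(P̄/Q̄) = (1334/-27)(54.50/1816.0).

-1.483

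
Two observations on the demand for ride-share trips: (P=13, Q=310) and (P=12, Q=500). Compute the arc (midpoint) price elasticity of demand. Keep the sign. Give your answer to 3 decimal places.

ΔQ = 500 − 310 = 190; ΔP = 12 − 13 = -1.
Midpoints: P̄ = 12.50, Q̄ = 405.0.
ε = (ΔQ/ΔP)(P̄/Q̄) = (190/-1)(12.50/405.0).

-5.864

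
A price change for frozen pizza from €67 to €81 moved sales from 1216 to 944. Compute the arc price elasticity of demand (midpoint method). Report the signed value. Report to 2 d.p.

ΔQ = 944 − 1216 = -272; ΔP = 81 − 67 = 14.
Midpoints: P̄ = 74.00, Q̄ = 1080.0.
ε = (ΔQ/ΔP)(P̄/Q̄) = (-272/14)(74.00/1080.0).

-1.33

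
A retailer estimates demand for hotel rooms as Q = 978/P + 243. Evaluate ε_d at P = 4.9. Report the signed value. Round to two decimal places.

At P = 4.9, Q = 442.592.
dQ/dP = −978/P² = -40.733.
ε = (dQ/dP)(P/Q) = (-40.733)(4.9/442.592).
|ε| < 1, so demand is inelastic at this price.

-0.45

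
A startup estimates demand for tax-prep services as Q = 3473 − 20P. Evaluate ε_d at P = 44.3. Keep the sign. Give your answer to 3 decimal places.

-0.342

At P = 44.3, Q = 2587.
dQ/dP = −20.
ε = (dQ/dP)(P/Q) = (-20)(44.3/2587).
|ε| < 1, so demand is inelastic at this price.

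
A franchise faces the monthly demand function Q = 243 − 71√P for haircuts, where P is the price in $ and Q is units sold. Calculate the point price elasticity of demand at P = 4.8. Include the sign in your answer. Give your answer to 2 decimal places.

At P = 4.8, Q = 87.447.
dQ/dP = −71/(2√P) = -16.203.
ε = (dQ/dP)(P/Q) = (-16.203)(4.8/87.447).

-0.89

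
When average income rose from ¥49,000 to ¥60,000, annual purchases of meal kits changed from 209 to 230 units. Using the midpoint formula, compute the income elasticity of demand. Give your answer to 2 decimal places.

0.47

ΔQ = 21, ΔI = 11000. Midpoints: Ī = 54,500, Q̄ = 219.5.
ε_I = (ΔQ/ΔI)(Ī/Q̄) = (21/11000)(54500/219.5).
ε_I > 0, so the good is normal.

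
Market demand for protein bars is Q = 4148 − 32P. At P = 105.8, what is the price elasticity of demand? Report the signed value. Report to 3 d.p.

-4.441

At P = 105.8, Q = 762.400.
dQ/dP = −32.
ε = (dQ/dP)(P/Q) = (-32)(105.8/762.400).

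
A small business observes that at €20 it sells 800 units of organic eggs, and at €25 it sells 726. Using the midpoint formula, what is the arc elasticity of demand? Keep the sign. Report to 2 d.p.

ΔQ = 726 − 800 = -74; ΔP = 25 − 20 = 5.
Midpoints: P̄ = 22.50, Q̄ = 763.0.
ε = (ΔQ/ΔP)(P̄/Q̄) = (-74/5)(22.50/763.0).

-0.44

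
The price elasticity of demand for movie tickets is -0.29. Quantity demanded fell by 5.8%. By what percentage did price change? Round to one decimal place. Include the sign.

20.0%

%ΔP ≈ %ΔQ / ε = (-5.8%)/(-0.29) = 20.00%.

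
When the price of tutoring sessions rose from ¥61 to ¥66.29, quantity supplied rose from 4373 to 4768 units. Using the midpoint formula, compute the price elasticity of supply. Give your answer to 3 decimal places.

1.040

ΔQ = 4768 − 4373 = 395; ΔP = 66.29 − 61 = 5.29.
Midpoints: P̄ = 63.65, Q̄ = 4570.5.
ε_s = (ΔQ/ΔP)(P̄/Q̄) = (395/5.29)(63.65/4570.5).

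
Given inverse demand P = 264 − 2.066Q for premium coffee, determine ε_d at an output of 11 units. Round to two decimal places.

At Q = 11, P = 264 − 2.066(11) = 241.27.
dP/dQ = −2.066, so dQ/dP = 1/(−2.066) = -0.484.
ε = (dQ/dP)(P/Q) = (-0.484)(241.27/11).

-10.62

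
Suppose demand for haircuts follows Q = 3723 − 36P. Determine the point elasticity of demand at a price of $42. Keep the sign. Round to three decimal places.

At P = 42, Q = 2211.
dQ/dP = −36.
ε = (dQ/dP)(P/Q) = (-36)(42/2211).

-0.684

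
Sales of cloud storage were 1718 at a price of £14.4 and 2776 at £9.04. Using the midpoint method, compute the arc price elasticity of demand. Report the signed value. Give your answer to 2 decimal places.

ΔQ = 2776 − 1718 = 1058; ΔP = 9.04 − 14.4 = -5.36.
Midpoints: P̄ = 11.72, Q̄ = 2247.0.
ε = (ΔQ/ΔP)(P̄/Q̄) = (1058/-5.36)(11.72/2247.0).

-1.03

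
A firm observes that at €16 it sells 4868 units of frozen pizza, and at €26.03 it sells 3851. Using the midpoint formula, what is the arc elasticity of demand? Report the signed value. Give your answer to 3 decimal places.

-0.489

ΔQ = 3851 − 4868 = -1017; ΔP = 26.03 − 16 = 10.03.
Midpoints: P̄ = 21.02, Q̄ = 4359.5.
ε = (ΔQ/ΔP)(P̄/Q̄) = (-1017/10.03)(21.02/4359.5).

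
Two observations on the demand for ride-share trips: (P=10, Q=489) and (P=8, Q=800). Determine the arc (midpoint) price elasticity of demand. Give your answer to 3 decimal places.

ΔQ = 800 − 489 = 311; ΔP = 8 − 10 = -2.
Midpoints: P̄ = 9.00, Q̄ = 644.5.
ε = (ΔQ/ΔP)(P̄/Q̄) = (311/-2)(9.00/644.5).

-2.171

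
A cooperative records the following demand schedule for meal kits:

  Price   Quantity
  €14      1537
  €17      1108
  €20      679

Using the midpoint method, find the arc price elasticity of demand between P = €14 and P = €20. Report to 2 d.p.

-2.19

At P = 14, Q = 1537; at P = 20, Q = 679.
ΔQ = -858, ΔP = 6. Midpoints: P̄ = 17.00, Q̄ = 1108.0.
ε = (ΔQ/ΔP)(P̄/Q̄) = (-858/6)(17.00/1108.0).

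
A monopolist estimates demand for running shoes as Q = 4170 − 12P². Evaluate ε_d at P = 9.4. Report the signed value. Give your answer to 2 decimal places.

-0.68

At P = 9.4, Q = 3109.680.
dQ/dP = −24P = -225.600.
ε = (dQ/dP)(P/Q) = (-225.600)(9.4/3109.680).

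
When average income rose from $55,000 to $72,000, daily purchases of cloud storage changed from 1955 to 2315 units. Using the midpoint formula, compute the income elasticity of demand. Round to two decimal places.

0.63

ΔQ = 360, ΔI = 17000. Midpoints: Ī = 63,500, Q̄ = 2135.0.
ε_I = (ΔQ/ΔI)(Ī/Q̄) = (360/17000)(63500/2135.0).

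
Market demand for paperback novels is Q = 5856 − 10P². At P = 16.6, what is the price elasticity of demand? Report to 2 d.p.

At P = 16.6, Q = 3100.400.
dQ/dP = −20P = -332.
ε = (dQ/dP)(P/Q) = (-332)(16.6/3100.400).

-1.78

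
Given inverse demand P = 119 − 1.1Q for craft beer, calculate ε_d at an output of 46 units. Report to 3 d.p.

At Q = 46, P = 119 − 1.1(46) = 68.40.
dP/dQ = −1.1, so dQ/dP = 1/(−1.1) = -0.909.
ε = (dQ/dP)(P/Q) = (-0.909)(68.40/46).

-1.352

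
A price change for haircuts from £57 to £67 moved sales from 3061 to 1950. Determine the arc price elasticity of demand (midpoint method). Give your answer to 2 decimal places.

ΔQ = 1950 − 3061 = -1111; ΔP = 67 − 57 = 10.
Midpoints: P̄ = 62.00, Q̄ = 2505.5.
ε = (ΔQ/ΔP)(P̄/Q̄) = (-1111/10)(62.00/2505.5).

-2.75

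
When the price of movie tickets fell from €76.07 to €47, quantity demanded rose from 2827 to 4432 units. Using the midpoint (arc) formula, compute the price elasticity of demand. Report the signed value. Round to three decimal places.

ΔQ = 4432 − 2827 = 1605; ΔP = 47 − 76.07 = -29.07.
Midpoints: P̄ = 61.53, Q̄ = 3629.5.
ε = (ΔQ/ΔP)(P̄/Q̄) = (1605/-29.07)(61.53/3629.5).

-0.936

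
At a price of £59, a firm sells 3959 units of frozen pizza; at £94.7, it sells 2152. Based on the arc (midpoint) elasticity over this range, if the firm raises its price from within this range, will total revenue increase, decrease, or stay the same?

decrease

Arc ε = (-1807/35.7)(76.85/3055.5) ≈ -1.273.
|ε| = 1.27 > 1, so demand is elastic. A price rise therefore reduces total revenue.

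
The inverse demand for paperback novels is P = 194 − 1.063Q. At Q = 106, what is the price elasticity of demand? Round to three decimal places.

At Q = 106, P = 194 − 1.063(106) = 81.32.
dP/dQ = −1.063, so dQ/dP = 1/(−1.063) = -0.941.
ε = (dQ/dP)(P/Q) = (-0.941)(81.32/106).

-0.722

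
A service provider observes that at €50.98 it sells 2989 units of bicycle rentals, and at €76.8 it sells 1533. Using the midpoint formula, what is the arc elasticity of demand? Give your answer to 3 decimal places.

ΔQ = 1533 − 2989 = -1456; ΔP = 76.8 − 50.98 = 25.82.
Midpoints: P̄ = 63.89, Q̄ = 2261.0.
ε = (ΔQ/ΔP)(P̄/Q̄) = (-1456/25.82)(63.89/2261.0).

-1.593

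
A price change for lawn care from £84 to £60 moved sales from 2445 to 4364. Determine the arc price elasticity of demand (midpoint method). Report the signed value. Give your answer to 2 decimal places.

-1.69

ΔQ = 4364 − 2445 = 1919; ΔP = 60 − 84 = -24.
Midpoints: P̄ = 72.00, Q̄ = 3404.5.
ε = (ΔQ/ΔP)(P̄/Q̄) = (1919/-24)(72.00/3404.5).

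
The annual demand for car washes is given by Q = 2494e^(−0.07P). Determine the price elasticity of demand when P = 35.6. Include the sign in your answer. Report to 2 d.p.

-2.49

At P = 35.6, Q = 206.364.
dQ/dP = −0.07·2494e^(−0.07P) = −0.07Q = -14.446.
ε = (dQ/dP)(P/Q) = (-14.446)(35.6/206.364).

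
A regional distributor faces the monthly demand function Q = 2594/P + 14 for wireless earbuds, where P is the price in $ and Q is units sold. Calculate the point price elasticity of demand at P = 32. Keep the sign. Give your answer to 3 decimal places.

At P = 32, Q = 95.062.
dQ/dP = −2594/P² = -2.533.
ε = (dQ/dP)(P/Q) = (-2.533)(32/95.062).

-0.853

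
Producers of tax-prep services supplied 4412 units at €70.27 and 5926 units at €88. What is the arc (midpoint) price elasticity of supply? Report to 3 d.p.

ΔQ = 5926 − 4412 = 1514; ΔP = 88 − 70.27 = 17.73.
Midpoints: P̄ = 79.13, Q̄ = 5169.0.
ε_s = (ΔQ/ΔP)(P̄/Q̄) = (1514/17.73)(79.13/5169.0).

1.307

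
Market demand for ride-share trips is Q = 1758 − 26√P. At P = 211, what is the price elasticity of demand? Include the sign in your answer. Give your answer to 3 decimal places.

-0.137

At P = 211, Q = 1380.328.
dQ/dP = −26/(2√P) = -0.895.
ε = (dQ/dP)(P/Q) = (-0.895)(211/1380.328).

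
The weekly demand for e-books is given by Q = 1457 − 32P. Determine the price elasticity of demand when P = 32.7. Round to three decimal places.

-2.548

At P = 32.7, Q = 410.600.
dQ/dP = −32.
ε = (dQ/dP)(P/Q) = (-32)(32.7/410.600).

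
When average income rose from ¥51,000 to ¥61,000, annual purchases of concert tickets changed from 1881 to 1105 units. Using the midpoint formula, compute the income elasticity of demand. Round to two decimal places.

-2.91

ΔQ = -776, ΔI = 10000. Midpoints: Ī = 56,000, Q̄ = 1493.0.
ε_I = (ΔQ/ΔI)(Ī/Q̄) = (-776/10000)(56000/1493.0).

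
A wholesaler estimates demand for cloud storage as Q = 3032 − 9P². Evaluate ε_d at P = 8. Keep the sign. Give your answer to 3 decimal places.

At P = 8, Q = 2456.
dQ/dP = −18P = -144.
ε = (dQ/dP)(P/Q) = (-144)(8/2456).

-0.469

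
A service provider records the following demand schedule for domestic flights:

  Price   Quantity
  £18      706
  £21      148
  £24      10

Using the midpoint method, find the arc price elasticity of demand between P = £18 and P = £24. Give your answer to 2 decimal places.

At P = 18, Q = 706; at P = 24, Q = 10.
ΔQ = -696, ΔP = 6. Midpoints: P̄ = 21.00, Q̄ = 358.0.
ε = (ΔQ/ΔP)(P̄/Q̄) = (-696/6)(21.00/358.0).

-6.80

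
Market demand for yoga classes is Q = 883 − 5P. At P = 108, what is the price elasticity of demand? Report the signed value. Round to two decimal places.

-1.57

At P = 108, Q = 343.
dQ/dP = −5.
ε = (dQ/dP)(P/Q) = (-5)(108/343).
|ε| > 1, so demand is elastic at this price.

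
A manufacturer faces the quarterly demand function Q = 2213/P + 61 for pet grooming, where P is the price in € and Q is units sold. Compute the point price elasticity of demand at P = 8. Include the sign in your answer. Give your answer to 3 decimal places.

-0.819

At P = 8, Q = 337.625.
dQ/dP = −2213/P² = -34.578.
ε = (dQ/dP)(P/Q) = (-34.578)(8/337.625).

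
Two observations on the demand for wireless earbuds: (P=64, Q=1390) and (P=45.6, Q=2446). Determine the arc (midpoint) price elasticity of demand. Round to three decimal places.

ΔQ = 2446 − 1390 = 1056; ΔP = 45.6 − 64 = -18.4.
Midpoints: P̄ = 54.80, Q̄ = 1918.0.
ε = (ΔQ/ΔP)(P̄/Q̄) = (1056/-18.4)(54.80/1918.0).

-1.640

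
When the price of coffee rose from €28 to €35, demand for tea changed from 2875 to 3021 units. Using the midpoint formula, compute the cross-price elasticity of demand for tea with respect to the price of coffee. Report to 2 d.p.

ΔQ_x = 3021 − 2875 = 146; ΔP_y = 35 − 28 = 7.
Midpoints: P̄_y = 31.50, Q̄_x = 2948.0.
ε_xy = (ΔQ_x/ΔP_y)(P̄_y/Q̄_x) = (146/7)(31.50/2948.0).
ε_xy > 0, so the goods are substitutes.

0.22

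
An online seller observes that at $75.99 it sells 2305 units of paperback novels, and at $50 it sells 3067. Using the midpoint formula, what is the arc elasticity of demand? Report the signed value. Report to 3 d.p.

-0.688

ΔQ = 3067 − 2305 = 762; ΔP = 50 − 75.99 = -25.99.
Midpoints: P̄ = 62.99, Q̄ = 2686.0.
ε = (ΔQ/ΔP)(P̄/Q̄) = (762/-25.99)(62.99/2686.0).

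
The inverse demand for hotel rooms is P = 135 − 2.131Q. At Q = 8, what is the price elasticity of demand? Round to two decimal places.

-6.92

At Q = 8, P = 135 − 2.131(8) = 117.95.
dP/dQ = −2.131, so dQ/dP = 1/(−2.131) = -0.469.
ε = (dQ/dP)(P/Q) = (-0.469)(117.95/8).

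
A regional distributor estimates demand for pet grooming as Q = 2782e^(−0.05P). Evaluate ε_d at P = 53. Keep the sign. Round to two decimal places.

At P = 53, Q = 196.552.
dQ/dP = −0.05·2782e^(−0.05P) = −0.05Q = -9.828.
ε = (dQ/dP)(P/Q) = (-9.828)(53/196.552).

-2.65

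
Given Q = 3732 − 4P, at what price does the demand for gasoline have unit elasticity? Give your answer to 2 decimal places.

For linear demand Q = a − bP, ε = −bP/(a − bP). |ε| = 1 when bP = a − bP, i.e. P = a/(2b).
P = 3732/(2·4) = 3732/8 = 466.5000.

466.50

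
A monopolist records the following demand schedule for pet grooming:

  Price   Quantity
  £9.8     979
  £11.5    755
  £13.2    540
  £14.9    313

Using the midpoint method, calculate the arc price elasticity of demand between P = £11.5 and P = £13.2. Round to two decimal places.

-2.41

At P = 11.5, Q = 755; at P = 13.2, Q = 540.
ΔQ = -215, ΔP = 1.7. Midpoints: P̄ = 12.35, Q̄ = 647.5.
ε = (ΔQ/ΔP)(P̄/Q̄) = (-215/1.7)(12.35/647.5).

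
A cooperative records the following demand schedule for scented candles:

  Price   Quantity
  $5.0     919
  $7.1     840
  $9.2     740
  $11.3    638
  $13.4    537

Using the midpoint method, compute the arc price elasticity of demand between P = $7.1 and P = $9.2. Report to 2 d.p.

At P = 7.1, Q = 840; at P = 9.2, Q = 740.
ΔQ = -100, ΔP = 2.1. Midpoints: P̄ = 8.15, Q̄ = 790.0.
ε = (ΔQ/ΔP)(P̄/Q̄) = (-100/2.1)(8.15/790.0).

-0.49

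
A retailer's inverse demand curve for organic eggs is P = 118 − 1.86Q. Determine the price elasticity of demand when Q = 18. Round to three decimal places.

At Q = 18, P = 118 − 1.86(18) = 84.52.
dP/dQ = −1.86, so dQ/dP = 1/(−1.86) = -0.538.
ε = (dQ/dP)(P/Q) = (-0.538)(84.52/18).

-2.524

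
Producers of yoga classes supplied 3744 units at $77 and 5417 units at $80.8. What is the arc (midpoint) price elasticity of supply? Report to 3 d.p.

ΔQ = 5417 − 3744 = 1673; ΔP = 80.8 − 77 = 3.8.
Midpoints: P̄ = 78.90, Q̄ = 4580.5.
ε_s = (ΔQ/ΔP)(P̄/Q̄) = (1673/3.8)(78.90/4580.5).

7.584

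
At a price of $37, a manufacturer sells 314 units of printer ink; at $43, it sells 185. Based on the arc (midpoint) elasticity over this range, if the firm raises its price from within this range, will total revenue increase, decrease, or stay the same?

decrease

Arc ε = (-129/6)(40.00/249.5) ≈ -3.447.
|ε| = 3.45 > 1, so demand is elastic. A price rise therefore reduces total revenue.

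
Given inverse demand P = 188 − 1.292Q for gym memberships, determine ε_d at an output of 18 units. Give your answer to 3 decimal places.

At Q = 18, P = 188 − 1.292(18) = 164.74.
dP/dQ = −1.292, so dQ/dP = 1/(−1.292) = -0.774.
ε = (dQ/dP)(P/Q) = (-0.774)(164.74/18).

-7.084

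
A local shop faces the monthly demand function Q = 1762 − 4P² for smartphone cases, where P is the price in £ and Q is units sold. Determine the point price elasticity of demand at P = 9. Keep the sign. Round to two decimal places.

-0.45

At P = 9, Q = 1438.
dQ/dP = −8P = -72.
ε = (dQ/dP)(P/Q) = (-72)(9/1438).
|ε| < 1, so demand is inelastic at this price.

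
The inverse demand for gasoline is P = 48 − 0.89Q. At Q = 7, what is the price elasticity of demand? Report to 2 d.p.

At Q = 7, P = 48 − 0.89(7) = 41.77.
dP/dQ = −0.89, so dQ/dP = 1/(−0.89) = -1.124.
ε = (dQ/dP)(P/Q) = (-1.124)(41.77/7).

-6.70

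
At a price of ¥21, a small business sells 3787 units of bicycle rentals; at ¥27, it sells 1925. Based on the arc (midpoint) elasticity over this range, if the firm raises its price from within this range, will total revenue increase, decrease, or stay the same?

decrease

Arc ε = (-1862/6)(24.00/2856.0) ≈ -2.608.
|ε| = 2.61 > 1, so demand is elastic. A price rise therefore reduces total revenue.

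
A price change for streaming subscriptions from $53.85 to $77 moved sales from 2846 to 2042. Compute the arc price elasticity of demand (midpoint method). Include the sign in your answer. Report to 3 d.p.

ΔQ = 2042 − 2846 = -804; ΔP = 77 − 53.85 = 23.15.
Midpoints: P̄ = 65.42, Q̄ = 2444.0.
ε = (ΔQ/ΔP)(P̄/Q̄) = (-804/23.15)(65.42/2444.0).

-0.930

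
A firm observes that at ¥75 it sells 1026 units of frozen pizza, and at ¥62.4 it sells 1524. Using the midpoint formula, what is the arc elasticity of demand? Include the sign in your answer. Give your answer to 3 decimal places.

ΔQ = 1524 − 1026 = 498; ΔP = 62.4 − 75 = -12.6.
Midpoints: P̄ = 68.70, Q̄ = 1275.0.
ε = (ΔQ/ΔP)(P̄/Q̄) = (498/-12.6)(68.70/1275.0).

-2.130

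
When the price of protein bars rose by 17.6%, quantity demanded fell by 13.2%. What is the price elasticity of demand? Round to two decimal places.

ε = %ΔQ / %ΔP = (-13.2)/(17.6) = -0.750.

-0.75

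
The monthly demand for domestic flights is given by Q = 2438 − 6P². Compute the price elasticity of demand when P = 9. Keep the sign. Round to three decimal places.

At P = 9, Q = 1952.
dQ/dP = −12P = -108.
ε = (dQ/dP)(P/Q) = (-108)(9/1952).

-0.498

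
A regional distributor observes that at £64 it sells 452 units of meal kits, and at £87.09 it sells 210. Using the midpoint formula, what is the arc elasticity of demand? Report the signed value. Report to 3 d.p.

-2.392

ΔQ = 210 − 452 = -242; ΔP = 87.09 − 64 = 23.09.
Midpoints: P̄ = 75.55, Q̄ = 331.0.
ε = (ΔQ/ΔP)(P̄/Q̄) = (-242/23.09)(75.55/331.0).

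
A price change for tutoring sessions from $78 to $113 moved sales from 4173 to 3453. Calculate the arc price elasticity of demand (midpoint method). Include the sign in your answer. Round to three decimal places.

ΔQ = 3453 − 4173 = -720; ΔP = 113 − 78 = 35.
Midpoints: P̄ = 95.50, Q̄ = 3813.0.
ε = (ΔQ/ΔP)(P̄/Q̄) = (-720/35)(95.50/3813.0).

-0.515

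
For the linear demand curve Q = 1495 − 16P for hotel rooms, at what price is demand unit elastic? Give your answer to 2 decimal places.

46.72

For linear demand Q = a − bP, ε = −bP/(a − bP). |ε| = 1 when bP = a − bP, i.e. P = a/(2b).
P = 1495/(2·16) = 1495/32 = 46.7188.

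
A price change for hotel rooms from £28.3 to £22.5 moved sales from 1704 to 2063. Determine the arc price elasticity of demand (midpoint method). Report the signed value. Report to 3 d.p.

ΔQ = 2063 − 1704 = 359; ΔP = 22.5 − 28.3 = -5.8.
Midpoints: P̄ = 25.40, Q̄ = 1883.5.
ε = (ΔQ/ΔP)(P̄/Q̄) = (359/-5.8)(25.40/1883.5).

-0.835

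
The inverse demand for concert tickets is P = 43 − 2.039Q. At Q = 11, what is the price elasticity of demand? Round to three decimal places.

At Q = 11, P = 43 − 2.039(11) = 20.57.
dP/dQ = −2.039, so dQ/dP = 1/(−2.039) = -0.490.
ε = (dQ/dP)(P/Q) = (-0.490)(20.57/11).

-0.917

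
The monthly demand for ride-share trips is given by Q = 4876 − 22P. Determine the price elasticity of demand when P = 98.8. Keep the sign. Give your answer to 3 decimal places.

-0.804

At P = 98.8, Q = 2702.400.
dQ/dP = −22.
ε = (dQ/dP)(P/Q) = (-22)(98.8/2702.400).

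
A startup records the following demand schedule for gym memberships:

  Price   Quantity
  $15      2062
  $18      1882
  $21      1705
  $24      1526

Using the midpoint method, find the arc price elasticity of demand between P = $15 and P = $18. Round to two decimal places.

At P = 15, Q = 2062; at P = 18, Q = 1882.
ΔQ = -180, ΔP = 3. Midpoints: P̄ = 16.50, Q̄ = 1972.0.
ε = (ΔQ/ΔP)(P̄/Q̄) = (-180/3)(16.50/1972.0).

-0.50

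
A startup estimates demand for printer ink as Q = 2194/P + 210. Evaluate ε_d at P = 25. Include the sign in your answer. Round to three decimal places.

-0.295

At P = 25, Q = 297.760.
dQ/dP = −2194/P² = -3.510.
ε = (dQ/dP)(P/Q) = (-3.510)(25/297.760).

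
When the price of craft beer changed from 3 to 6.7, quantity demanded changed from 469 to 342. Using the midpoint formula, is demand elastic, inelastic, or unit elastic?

inelastic

Arc ε ≈ -0.411.
|ε| = 0.41 < 1.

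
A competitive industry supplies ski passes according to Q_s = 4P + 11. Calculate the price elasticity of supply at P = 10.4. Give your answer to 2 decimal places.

0.79

At P = 10.4, Q_s = 52.60.
dQ_s/dP = 4.
ε_s = (dQ_s/dP)(P/Q_s) = (4)(10.4/52.60).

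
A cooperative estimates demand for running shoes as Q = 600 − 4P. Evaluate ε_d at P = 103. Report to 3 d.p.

-2.191

At P = 103, Q = 188.
dQ/dP = −4.
ε = (dQ/dP)(P/Q) = (-4)(103/188).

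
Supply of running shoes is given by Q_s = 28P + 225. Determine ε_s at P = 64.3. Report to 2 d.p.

0.89

At P = 64.3, Q_s = 2025.40.
dQ_s/dP = 28.
ε_s = (dQ_s/dP)(P/Q_s) = (28)(64.3/2025.40).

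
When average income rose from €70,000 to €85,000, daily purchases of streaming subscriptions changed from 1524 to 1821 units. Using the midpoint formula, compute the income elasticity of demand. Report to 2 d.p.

ΔQ = 297, ΔI = 15000. Midpoints: Ī = 77,500, Q̄ = 1672.5.
ε_I = (ΔQ/ΔI)(Ī/Q̄) = (297/15000)(77500/1672.5).

0.92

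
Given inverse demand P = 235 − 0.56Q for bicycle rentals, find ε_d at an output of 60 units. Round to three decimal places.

-5.994

At Q = 60, P = 235 − 0.56(60) = 201.40.
dP/dQ = −0.56, so dQ/dP = 1/(−0.56) = -1.786.
ε = (dQ/dP)(P/Q) = (-1.786)(201.40/60).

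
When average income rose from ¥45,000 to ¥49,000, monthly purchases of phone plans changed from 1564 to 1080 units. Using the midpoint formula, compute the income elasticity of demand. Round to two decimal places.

ΔQ = -484, ΔI = 4000. Midpoints: Ī = 47,000, Q̄ = 1322.0.
ε_I = (ΔQ/ΔI)(Ī/Q̄) = (-484/4000)(47000/1322.0).
ε_I < 0, so the good is inferior.

-4.30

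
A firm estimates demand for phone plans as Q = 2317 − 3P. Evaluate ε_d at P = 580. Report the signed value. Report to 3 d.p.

-3.016

At P = 580, Q = 577.
dQ/dP = −3.
ε = (dQ/dP)(P/Q) = (-3)(580/577).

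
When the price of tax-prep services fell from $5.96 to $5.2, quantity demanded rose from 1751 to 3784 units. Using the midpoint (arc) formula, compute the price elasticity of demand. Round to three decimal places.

ΔQ = 3784 − 1751 = 2033; ΔP = 5.2 − 5.96 = -0.76.
Midpoints: P̄ = 5.58, Q̄ = 2767.5.
ε = (ΔQ/ΔP)(P̄/Q̄) = (2033/-0.76)(5.58/2767.5).

-5.393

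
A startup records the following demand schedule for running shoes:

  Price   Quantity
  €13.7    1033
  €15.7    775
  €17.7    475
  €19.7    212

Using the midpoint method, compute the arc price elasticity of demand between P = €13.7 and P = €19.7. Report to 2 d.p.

At P = 13.7, Q = 1033; at P = 19.7, Q = 212.
ΔQ = -821, ΔP = 6.0. Midpoints: P̄ = 16.70, Q̄ = 622.5.
ε = (ΔQ/ΔP)(P̄/Q̄) = (-821/6.0)(16.70/622.5).

-3.67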